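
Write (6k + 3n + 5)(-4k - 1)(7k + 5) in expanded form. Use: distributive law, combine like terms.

(6k + 3n + 5)(-4k - 1)(7k + 5)
= (-24k² - 6k - 12kn - 3n - 20k - 5)(7k + 5)    [distributive law]
= (-24k² - 26k - 12kn - 3n - 5)(7k + 5)    [combine like terms]
= -168k³ - 120k² - 182k² - 130k - 84k²n - 60kn - 21kn - 15n - 35k - 25    [distributive law]
= -168k³ - 302k² - 165k - 84k²n - 81kn - 15n - 25    [combine like terms]

-168k³ - 302k² - 165k - 84k²n - 81kn - 15n - 25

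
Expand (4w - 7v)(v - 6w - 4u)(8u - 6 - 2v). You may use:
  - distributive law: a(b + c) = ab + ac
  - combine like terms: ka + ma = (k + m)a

400uvw - 276vw - 92v^2w - 192uw^2 + 144w^2 + 48vw^2 - 128u^2w + 96uw - 112uv^2 + 42v^2 + 14v^3 + 224u^2v - 168uv

(4w - 7v)(v - 6w - 4u)(8u - 6 - 2v)
= (4vw - 24w^2 - 16uw - 7v^2 + 42vw + 28uv)(8u - 6 - 2v)    [distributive law]
= (46vw - 24w^2 - 16uw - 7v^2 + 28uv)(8u - 6 - 2v)    [combine like terms]
= 368uvw - 276vw - 92v^2w - 192uw^2 + 144w^2 + 48vw^2 - 128u^2w + 96uw + 32uvw - 56uv^2 + 42v^2 + 14v^3 + 224u^2v - 168uv - 56uv^2    [distributive law]
= 400uvw - 276vw - 92v^2w - 192uw^2 + 144w^2 + 48vw^2 - 128u^2w + 96uw - 112uv^2 + 42v^2 + 14v^3 + 224u^2v - 168uv    [combine like terms]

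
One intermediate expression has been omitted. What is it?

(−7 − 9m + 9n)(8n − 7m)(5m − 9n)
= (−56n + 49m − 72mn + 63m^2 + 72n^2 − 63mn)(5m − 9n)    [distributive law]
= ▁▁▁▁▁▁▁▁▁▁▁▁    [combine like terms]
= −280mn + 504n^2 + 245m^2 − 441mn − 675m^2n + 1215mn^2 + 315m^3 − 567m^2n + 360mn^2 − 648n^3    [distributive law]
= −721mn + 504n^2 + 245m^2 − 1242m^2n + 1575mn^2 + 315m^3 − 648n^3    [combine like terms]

By combine like terms:

(−56n + 49m − 135mn + 63m^2 + 72n^2)(5m − 9n)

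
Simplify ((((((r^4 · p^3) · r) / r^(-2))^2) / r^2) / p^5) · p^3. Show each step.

((((((r^4 · p^3) · r) / r^(-2))^2) / r^2) / p^5) · p^3
= ((((((r^4 · p^3) · r)^2) / ((r^(-2))^2)) / r^2) / p^5) · p^3    [power of a quotient]
= ((((((r^4 · p^3)^2) · (r^2)) / ((r^(-2))^2)) / r^2) / p^5) · p^3    [power of a product]
= (((((((r^4)^2) · ((p^3)^2)) · (r^2)) / ((r^(-2))^2)) / r^2) / p^5) · p^3    [power of a product]
= (((((r^8 · ((p^3)^2)) · (r^2)) / ((r^(-2))^2)) / r^2) / p^5) · p^3    [power of a power]
= (((((r^8 · p^6) · (r^2)) / ((r^(-2))^2)) / r^2) / p^5) · p^3    [power of a power]
= (((((r^8 · p^6) · r^2) / r^(-4)) / r^2) / p^5) · p^3    [power of a power]
= p^4r^12    [quotient of powers; product of powers]

p^4r^12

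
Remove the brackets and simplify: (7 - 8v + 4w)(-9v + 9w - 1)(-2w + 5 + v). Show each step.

-371vw - 282v + 305v^2 + 62w^2 + 309w - 35 - 252v^2w + 72v^3 + 252vw^2 - 72w^3

(7 - 8v + 4w)(-9v + 9w - 1)(-2w + 5 + v)
= (-63v + 63w - 7 + 72v^2 - 72vw + 8v - 36vw + 36w^2 - 4w)(-2w + 5 + v)    [distributive law]
= (-55v + 59w - 7 + 72v^2 - 108vw + 36w^2)(-2w + 5 + v)    [combine like terms]
= 110vw - 275v - 55v^2 - 118w^2 + 295w + 59vw + 14w - 35 - 7v - 144v^2w + 360v^2 + 72v^3 + 216vw^2 - 540vw - 108v^2w - 72w^3 + 180w^2 + 36vw^2    [distributive law]
= -371vw - 282v + 305v^2 + 62w^2 + 309w - 35 - 252v^2w + 72v^3 + 252vw^2 - 72w^3    [combine like terms]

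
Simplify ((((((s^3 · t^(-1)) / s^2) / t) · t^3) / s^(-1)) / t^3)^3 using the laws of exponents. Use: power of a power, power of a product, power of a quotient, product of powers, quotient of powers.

((((((s^3 · t^(-1)) / s^2) / t) · t^3) / s^(-1)) / t^3)^3
= ((((((s^3 · t^(-1)) / s^2) / t) · t^3) / s^(-1))^3) / ((t^3)^3)    [power of a quotient]
= ((((((s^3 · t^(-1)) / s^2) / t) · t^3)^3) / ((s^(-1))^3)) / ((t^3)^3)    [power of a quotient]
= ((((((s^3 · t^(-1)) / s^2) / t)^3) · ((t^3)^3)) / ((s^(-1))^3)) / ((t^3)^3)    [power of a product]
= ((((((s^3 · t^(-1)) / s^2)^3) / (t^3)) · ((t^3)^3)) / ((s^(-1))^3)) / ((t^3)^3)    [power of a quotient]
= ((((((s^3 · t^(-1))^3) / ((s^2)^3)) / (t^3)) · ((t^3)^3)) / ((s^(-1))^3)) / ((t^3)^3)    [power of a quotient]
= (((((((s^3)^3) · ((t^(-1))^3)) / ((s^2)^3)) / (t^3)) · ((t^3)^3)) / ((s^(-1))^3)) / ((t^3)^3)    [power of a product]
= (((((s^9 · ((t^(-1))^3)) / ((s^2)^3)) / (t^3)) · ((t^3)^3)) / ((s^(-1))^3)) / ((t^3)^3)    [power of a power]
= (((((s^9 · t^(-3)) / ((s^2)^3)) / (t^3)) · ((t^3)^3)) / ((s^(-1))^3)) / ((t^3)^3)    [power of a power]
= (((((s^9 · t^(-3)) / s^6) / (t^3)) · ((t^3)^3)) / ((s^(-1))^3)) / ((t^3)^3)    [power of a power]
= (((((s^9 · t^(-3)) / s^6) / t^3) · t^9) / ((s^(-1))^3)) / ((t^3)^3)    [power of a power]
= (((((s^9 · t^(-3)) / s^6) / t^3) · t^9) / s^(-3)) / ((t^3)^3)    [power of a power]
= (((((s^9 · t^(-3)) / s^6) / t^3) · t^9) / s^(-3)) / t^9    [power of a power]
= s^6t^(-6)    [quotient of powers; product of powers]

s^6t^(-6)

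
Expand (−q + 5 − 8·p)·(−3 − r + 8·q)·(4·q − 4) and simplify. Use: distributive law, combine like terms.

204·q^2 − 232·q + 4·q^2·r − 24·q·r − 32·q^3 + 60 + 20·r + 352·p·q − 96·p + 32·p·q·r − 32·p·r − 256·p·q^2

(−q + 5 − 8·p)·(−3 − r + 8·q)·(4·q − 4)
= (3·q + q·r − 8·q^2 − 15 − 5·r + 40·q + 24·p + 8·p·r − 64·p·q)·(4·q − 4)    [distributive law]
= (43·q + q·r − 8·q^2 − 15 − 5·r + 24·p + 8·p·r − 64·p·q)·(4·q − 4)    [combine like terms]
= 172·q^2 − 172·q + 4·q^2·r − 4·q·r − 32·q^3 + 32·q^2 − 60·q + 60 − 20·q·r + 20·r + 96·p·q − 96·p + 32·p·q·r − 32·p·r − 256·p·q^2 + 256·p·q    [distributive law]
= 204·q^2 − 232·q + 4·q^2·r − 24·q·r − 32·q^3 + 60 + 20·r + 352·p·q − 96·p + 32·p·q·r − 32·p·r − 256·p·q^2    [combine like terms]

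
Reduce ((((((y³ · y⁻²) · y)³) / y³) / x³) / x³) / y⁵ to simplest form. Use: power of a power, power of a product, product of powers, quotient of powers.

x⁻⁶y⁻²

((((((y³ · y⁻²) · y)³) / y³) / x³) / x³) / y⁵
= ((((((y³ · y⁻²)³) · (y³)) / y³) / x³) / x³) / y⁵    [power of a product]
= (((((((y³)³) · ((y⁻²)³)) · (y³)) / y³) / x³) / x³) / y⁵    [power of a product]
= (((((y⁹ · ((y⁻²)³)) · (y³)) / y³) / x³) / x³) / y⁵    [power of a power]
= (((((y⁹ · y⁻⁶) · (y³)) / y³) / x³) / x³) / y⁵    [power of a power]
= ((((y³ · (y³)) / y³) / x³) / x³) / y⁵    [product of powers]
= (((y⁶ / y³) / x³) / x³) / y⁵    [product of powers]
= ((y³ / x³) / x³) / y⁵    [quotient of powers]
= x⁻⁶y⁻²    [quotient of powers; product of powers]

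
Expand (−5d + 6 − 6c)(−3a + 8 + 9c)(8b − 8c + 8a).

120abd − 480acd + 120a^2d − 320bd + 320cd − 320ad − 360bcd + 360c^2d − 144ab + 192ac − 144a^2 + 384b − 384c + 384a + 48bc − 48c^2 + 144abc − 576ac^2 + 144a^2c − 432bc^2 + 432c^3

(−5d + 6 − 6c)(−3a + 8 + 9c)(8b − 8c + 8a)
= (15ad − 40d − 45cd − 18a + 48 + 54c + 18ac − 48c − 54c^2)(8b − 8c + 8a)    [distributive law]
= (15ad − 40d − 45cd − 18a + 48 + 6c + 18ac − 54c^2)(8b − 8c + 8a)    [combine like terms]
= 120abd − 120acd + 120a^2d − 320bd + 320cd − 320ad − 360bcd + 360c^2d − 360acd − 144ab + 144ac − 144a^2 + 384b − 384c + 384a + 48bc − 48c^2 + 48ac + 144abc − 144ac^2 + 144a^2c − 432bc^2 + 432c^3 − 432ac^2    [distributive law]
= 120abd − 480acd + 120a^2d − 320bd + 320cd − 320ad − 360bcd + 360c^2d − 144ab + 192ac − 144a^2 + 384b − 384c + 384a + 48bc − 48c^2 + 144abc − 576ac^2 + 144a^2c − 432bc^2 + 432c^3    [combine like terms]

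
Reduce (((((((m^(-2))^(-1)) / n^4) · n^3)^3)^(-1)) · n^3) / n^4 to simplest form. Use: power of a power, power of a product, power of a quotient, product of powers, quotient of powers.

(((((((m^(-2))^(-1)) / n^4) · n^3)^3)^(-1)) · n^3) / n^4
= ((((((m^(-2))^(-1)) / n^4) · n^3)^(-3)) · n^3) / n^4    [power of a power]
= ((((((m^(-2))^(-1)) / n^4)^(-3)) · ((n^3)^(-3))) · n^3) / n^4    [power of a product]
= ((((((m^(-2))^(-1))^(-3)) / ((n^4)^(-3))) · ((n^3)^(-3))) · n^3) / n^4    [power of a quotient]
= (((((m^(-2))^3) / ((n^4)^(-3))) · ((n^3)^(-3))) · n^3) / n^4    [power of a power]
= (((m^(-6) / ((n^4)^(-3))) · ((n^3)^(-3))) · n^3) / n^4    [power of a power]
= (((m^(-6) / n^(-12)) · ((n^3)^(-3))) · n^3) / n^4    [power of a power]
= (((m^(-6) / n^(-12)) · n^(-9)) · n^3) / n^4    [power of a power]
= m^(-6)n^2    [quotient of powers; product of powers]

m^(-6)n^2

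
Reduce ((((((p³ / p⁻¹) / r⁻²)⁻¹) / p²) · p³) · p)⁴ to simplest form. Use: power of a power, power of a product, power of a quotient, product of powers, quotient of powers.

p⁻⁸r⁻⁸

((((((p³ / p⁻¹) / r⁻²)⁻¹) / p²) · p³) · p)⁴
= ((((((p³ / p⁻¹) / r⁻²)⁻¹) / p²) · p³)⁴) · (p⁴)    [power of a product]
= ((((((p³ / p⁻¹) / r⁻²)⁻¹) / p²)⁴) · ((p³)⁴)) · (p⁴)    [power of a product]
= ((((((p³ / p⁻¹) / r⁻²)⁻¹)⁴) / ((p²)⁴)) · ((p³)⁴)) · (p⁴)    [power of a quotient]
= (((((p³ / p⁻¹) / r⁻²)⁻⁴) / ((p²)⁴)) · ((p³)⁴)) · (p⁴)    [power of a power]
= (((((p³ / p⁻¹)⁻⁴) / ((r⁻²)⁻⁴)) / ((p²)⁴)) · ((p³)⁴)) · (p⁴)    [power of a quotient]
= ((((((p³)⁻⁴) / ((p⁻¹)⁻⁴)) / ((r⁻²)⁻⁴)) / ((p²)⁴)) · ((p³)⁴)) · (p⁴)    [power of a quotient]
= ((((p⁻¹² / ((p⁻¹)⁻⁴)) / ((r⁻²)⁻⁴)) / ((p²)⁴)) · ((p³)⁴)) · (p⁴)    [power of a power]
= ((((p⁻¹² / p⁴) / ((r⁻²)⁻⁴)) / ((p²)⁴)) · ((p³)⁴)) · (p⁴)    [power of a power]
= (((p⁻¹⁶ / ((r⁻²)⁻⁴)) / ((p²)⁴)) · ((p³)⁴)) · (p⁴)    [quotient of powers]
= (((p⁻¹⁶ / r⁸) / ((p²)⁴)) · ((p³)⁴)) · (p⁴)    [power of a power]
= (((p⁻¹⁶ / r⁸) / p⁸) · ((p³)⁴)) · (p⁴)    [power of a power]
= (((p⁻¹⁶ / r⁸) / p⁸) · p¹²) · (p⁴)    [power of a power]
= p⁻⁸r⁻⁸    [quotient of powers; product of powers]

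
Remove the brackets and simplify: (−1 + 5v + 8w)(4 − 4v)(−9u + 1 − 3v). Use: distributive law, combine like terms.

(−1 + 5v + 8w)(4 − 4v)(−9u + 1 − 3v)
= (−4 + 4v + 20v − 20v^2 + 32w − 32vw)(−9u + 1 − 3v)    [distributive law]
= (−4 + 24v − 20v^2 + 32w − 32vw)(−9u + 1 − 3v)    [combine like terms]
= 36u − 4 + 12v − 216uv + 24v − 72v^2 + 180uv^2 − 20v^2 + 60v^3 − 288uw + 32w − 96vw + 288uvw − 32vw + 96v^2w    [distributive law]
= 36u − 4 + 36v − 216uv − 92v^2 + 180uv^2 + 60v^3 − 288uw + 32w − 128vw + 288uvw + 96v^2w    [combine like terms]

36u − 4 + 36v − 216uv − 92v^2 + 180uv^2 + 60v^3 − 288uw + 32w − 128vw + 288uvw + 96v^2w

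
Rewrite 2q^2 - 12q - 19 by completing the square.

2(q - 3)^2 - 37

2q^2 - 12q - 19
= 2(q^2 - 6q) - 19    [factor out 2 from the q-terms]
= 2(q^2 - 6q + 9 - 9) - 19    [add and subtract 9 inside the bracket]
= 2(q - 3)^2 - 18 - 19    [perfect-square identity]
= 2(q - 3)^2 - 37    [combine constants]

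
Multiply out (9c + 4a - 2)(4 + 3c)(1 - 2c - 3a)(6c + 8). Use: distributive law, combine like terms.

(9c + 4a - 2)(4 + 3c)(1 - 2c - 3a)(6c + 8)
= (36c + 27c² + 16a + 12ac - 8 - 6c)(1 - 2c - 3a)(6c + 8)    [distributive law]
= (30c + 27c² + 16a + 12ac - 8)(1 - 2c - 3a)(6c + 8)    [combine like terms]
= (30c - 60c² - 90ac + 27c² - 54c³ - 81ac² + 16a - 32ac - 48a² + 12ac - 24ac² - 36a²c - 8 + 16c + 24a)(6c + 8)    [distributive law]
= (46c - 33c² - 110ac - 54c³ - 105ac² + 40a - 48a² - 36a²c - 8)(6c + 8)    [combine like terms]
= 276c² + 368c - 198c³ - 264c² - 660ac² - 880ac - 324c⁴ - 432c³ - 630ac³ - 840ac² + 240ac + 320a - 288a²c - 384a² - 216a²c² - 288a²c - 48c - 64    [distributive law]
= 12c² + 320c - 630c³ - 1500ac² - 640ac - 324c⁴ - 630ac³ + 320a - 576a²c - 384a² - 216a²c² - 64    [combine like terms]

12c² + 320c - 630c³ - 1500ac² - 640ac - 324c⁴ - 630ac³ + 320a - 576a²c - 384a² - 216a²c² - 64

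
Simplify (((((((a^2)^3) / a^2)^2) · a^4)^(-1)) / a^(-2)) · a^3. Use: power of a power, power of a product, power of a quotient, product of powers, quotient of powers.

(((((((a^2)^3) / a^2)^2) · a^4)^(-1)) / a^(-2)) · a^3
= (((((((a^2)^3) / a^2)^2)^(-1)) · ((a^4)^(-1))) / a^(-2)) · a^3    [power of a product]
= ((((((a^2)^3) / a^2)^(-2)) · ((a^4)^(-1))) / a^(-2)) · a^3    [power of a power]
= ((((((a^2)^3)^(-2)) / ((a^2)^(-2))) · ((a^4)^(-1))) / a^(-2)) · a^3    [power of a quotient]
= (((((a^2)^(-6)) / ((a^2)^(-2))) · ((a^4)^(-1))) / a^(-2)) · a^3    [power of a power]
= (((a^(-12) / ((a^2)^(-2))) · ((a^4)^(-1))) / a^(-2)) · a^3    [power of a power]
= (((a^(-12) / a^(-4)) · ((a^4)^(-1))) / a^(-2)) · a^3    [power of a power]
= ((a^(-8) · ((a^4)^(-1))) / a^(-2)) · a^3    [quotient of powers]
= ((a^(-8) · a^(-4)) / a^(-2)) · a^3    [power of a power]
= (a^(-12) / a^(-2)) · a^3    [product of powers]
= a^(-10) · a^3    [quotient of powers]
= a^(-7)    [product of powers]

a^(-7)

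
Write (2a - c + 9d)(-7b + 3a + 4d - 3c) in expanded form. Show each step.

(2a - c + 9d)(-7b + 3a + 4d - 3c)
= -14ab + 6a^2 + 8ad - 6ac + 7bc - 3ac - 4cd + 3c^2 - 63bd + 27ad + 36d^2 - 27cd    [distributive law]
= -14ab + 6a^2 + 35ad - 9ac + 7bc - 31cd + 3c^2 - 63bd + 36d^2    [combine like terms]

-14ab + 6a^2 + 35ad - 9ac + 7bc - 31cd + 3c^2 - 63bd + 36d^2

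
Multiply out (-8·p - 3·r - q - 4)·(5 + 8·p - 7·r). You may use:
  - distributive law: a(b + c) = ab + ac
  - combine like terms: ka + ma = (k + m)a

-72·p - 64·p^2 + 32·p·r + 13·r + 21·r^2 - 5·q - 8·p·q + 7·q·r - 20

(-8·p - 3·r - q - 4)·(5 + 8·p - 7·r)
= -40·p - 64·p^2 + 56·p·r - 15·r - 24·p·r + 21·r^2 - 5·q - 8·p·q + 7·q·r - 20 - 32·p + 28·r    [distributive law]
= -72·p - 64·p^2 + 32·p·r + 13·r + 21·r^2 - 5·q - 8·p·q + 7·q·r - 20    [combine like terms]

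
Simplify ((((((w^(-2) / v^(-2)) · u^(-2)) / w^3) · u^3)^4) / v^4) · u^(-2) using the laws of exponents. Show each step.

((((((w^(-2) / v^(-2)) · u^(-2)) / w^3) · u^3)^4) / v^4) · u^(-2)
= ((((((w^(-2) / v^(-2)) · u^(-2)) / w^3)^4) · ((u^3)^4)) / v^4) · u^(-2)    [power of a product]
= ((((((w^(-2) / v^(-2)) · u^(-2))^4) / ((w^3)^4)) · ((u^3)^4)) / v^4) · u^(-2)    [power of a quotient]
= ((((((w^(-2) / v^(-2))^4) · ((u^(-2))^4)) / ((w^3)^4)) · ((u^3)^4)) / v^4) · u^(-2)    [power of a product]
= (((((((w^(-2))^4) / ((v^(-2))^4)) · ((u^(-2))^4)) / ((w^3)^4)) · ((u^3)^4)) / v^4) · u^(-2)    [power of a quotient]
= (((((w^(-8) / ((v^(-2))^4)) · ((u^(-2))^4)) / ((w^3)^4)) · ((u^3)^4)) / v^4) · u^(-2)    [power of a power]
= (((((w^(-8) / v^(-8)) · ((u^(-2))^4)) / ((w^3)^4)) · ((u^3)^4)) / v^4) · u^(-2)    [power of a power]
= (((((w^(-8) / v^(-8)) · u^(-8)) / ((w^3)^4)) · ((u^3)^4)) / v^4) · u^(-2)    [power of a power]
= (((((w^(-8) / v^(-8)) · u^(-8)) / w^12) · ((u^3)^4)) / v^4) · u^(-2)    [power of a power]
= (((((w^(-8) / v^(-8)) · u^(-8)) / w^12) · u^12) / v^4) · u^(-2)    [power of a power]
= u^2v^4w^(-20)    [quotient of powers; product of powers]

u^2v^4w^(-20)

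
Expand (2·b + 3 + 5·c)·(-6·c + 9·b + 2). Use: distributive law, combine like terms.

33·b·c + 18·b² + 31·b - 8·c + 6 - 30·c²

(2·b + 3 + 5·c)·(-6·c + 9·b + 2)
= -12·b·c + 18·b² + 4·b - 18·c + 27·b + 6 - 30·c² + 45·b·c + 10·c    [distributive law]
= 33·b·c + 18·b² + 31·b - 8·c + 6 - 30·c²    [combine like terms]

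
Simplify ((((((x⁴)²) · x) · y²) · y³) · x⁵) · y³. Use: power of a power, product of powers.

((((((x⁴)²) · x) · y²) · y³) · x⁵) · y³
= ((((x⁸ · x) · y²) · y³) · x⁵) · y³    [power of a power]
= (((x⁹ · y²) · y³) · x⁵) · y³    [product of powers]
= x¹⁴·y⁸    [product of powers]

x¹⁴·y⁸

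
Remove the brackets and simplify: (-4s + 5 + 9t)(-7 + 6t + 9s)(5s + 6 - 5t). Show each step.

(-4s + 5 + 9t)(-7 + 6t + 9s)(5s + 6 - 5t)
= (28s - 24st - 36s² - 35 + 30t + 45s - 63t + 54t² + 81st)(5s + 6 - 5t)    [distributive law]
= (73s + 57st - 36s² - 35 - 33t + 54t²)(5s + 6 - 5t)    [combine like terms]
= 365s² + 438s - 365st + 285s²t + 342st - 285st² - 180s³ - 216s² + 180s²t - 175s - 210 + 175t - 165st - 198t + 165t² + 270st² + 324t² - 270t³    [distributive law]
= 149s² + 263s - 188st + 465s²t - 15st² - 180s³ - 210 - 23t + 489t² - 270t³    [combine like terms]

149s² + 263s - 188st + 465s²t - 15st² - 180s³ - 210 - 23t + 489t² - 270t³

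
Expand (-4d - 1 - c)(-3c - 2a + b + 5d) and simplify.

(-4d - 1 - c)(-3c - 2a + b + 5d)
= 12cd + 8ad - 4bd - 20d² + 3c + 2a - b - 5d + 3c² + 2ac - bc - 5cd    [distributive law]
= 7cd + 8ad - 4bd - 20d² + 3c + 2a - b - 5d + 3c² + 2ac - bc    [combine like terms]

7cd + 8ad - 4bd - 20d² + 3c + 2a - b - 5d + 3c² + 2ac - bc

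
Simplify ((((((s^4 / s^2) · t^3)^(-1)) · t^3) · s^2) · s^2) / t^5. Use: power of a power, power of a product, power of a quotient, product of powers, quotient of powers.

((((((s^4 / s^2) · t^3)^(-1)) · t^3) · s^2) · s^2) / t^5
= ((((((s^4 / s^2)^(-1)) · ((t^3)^(-1))) · t^3) · s^2) · s^2) / t^5    [power of a product]
= (((((((s^4)^(-1)) / ((s^2)^(-1))) · ((t^3)^(-1))) · t^3) · s^2) · s^2) / t^5    [power of a quotient]
= (((((s^(-4) / ((s^2)^(-1))) · ((t^3)^(-1))) · t^3) · s^2) · s^2) / t^5    [power of a power]
= (((((s^(-4) / s^(-2)) · ((t^3)^(-1))) · t^3) · s^2) · s^2) / t^5    [power of a power]
= ((((s^(-2) · ((t^3)^(-1))) · t^3) · s^2) · s^2) / t^5    [quotient of powers]
= ((((s^(-2) · t^(-3)) · t^3) · s^2) · s^2) / t^5    [power of a power]
= s^2·t^(-5)    [quotient of powers; product of powers]

s^2·t^(-5)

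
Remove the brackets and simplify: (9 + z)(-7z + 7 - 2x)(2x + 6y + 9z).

(9 + z)(-7z + 7 - 2x)(2x + 6y + 9z)
= (-63z + 63 - 18x - 7z² + 7z - 2xz)(2x + 6y + 9z)    [distributive law]
= (-56z + 63 - 18x - 7z² - 2xz)(2x + 6y + 9z)    [combine like terms]
= -112xz - 336yz - 504z² + 126x + 378y + 567z - 36x² - 108xy - 162xz - 14xz² - 42yz² - 63z³ - 4x²z - 12xyz - 18xz²    [distributive law]
= -274xz - 336yz - 504z² + 126x + 378y + 567z - 36x² - 108xy - 32xz² - 42yz² - 63z³ - 4x²z - 12xyz    [combine like terms]

-274xz - 336yz - 504z² + 126x + 378y + 567z - 36x² - 108xy - 32xz² - 42yz² - 63z³ - 4x²z - 12xyz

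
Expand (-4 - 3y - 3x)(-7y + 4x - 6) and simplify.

(-4 - 3y - 3x)(-7y + 4x - 6)
= 28y - 16x + 24 + 21y² - 12xy + 18y + 21xy - 12x² + 18x    [distributive law]
= 46y + 2x + 24 + 21y² + 9xy - 12x²    [combine like terms]

46y + 2x + 24 + 21y² + 9xy - 12x²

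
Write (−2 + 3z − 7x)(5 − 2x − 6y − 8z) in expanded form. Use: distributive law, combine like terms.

(−2 + 3z − 7x)(5 − 2x − 6y − 8z)
= −10 + 4x + 12y + 16z + 15z − 6xz − 18yz − 24z² − 35x + 14x² + 42xy + 56xz    [distributive law]
= −10 − 31x + 12y + 31z + 50xz − 18yz − 24z² + 14x² + 42xy    [combine like terms]

−10 − 31x + 12y + 31z + 50xz − 18yz − 24z² + 14x² + 42xy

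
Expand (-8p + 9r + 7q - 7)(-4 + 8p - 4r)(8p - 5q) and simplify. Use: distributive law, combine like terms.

(-8p + 9r + 7q - 7)(-4 + 8p - 4r)(8p - 5q)
= (32p - 64p^2 + 32pr - 36r + 72pr - 36r^2 - 28q + 56pq - 28qr + 28 - 56p + 28r)(8p - 5q)    [distributive law]
= (-24p - 64p^2 + 104pr - 8r - 36r^2 - 28q + 56pq - 28qr + 28)(8p - 5q)    [combine like terms]
= -192p^2 + 120pq - 512p^3 + 320p^2q + 832p^2r - 520pqr - 64pr + 40qr - 288pr^2 + 180qr^2 - 224pq + 140q^2 + 448p^2q - 280pq^2 - 224pqr + 140q^2r + 224p - 140q    [distributive law]
= -192p^2 - 104pq - 512p^3 + 768p^2q + 832p^2r - 744pqr - 64pr + 40qr - 288pr^2 + 180qr^2 + 140q^2 - 280pq^2 + 140q^2r + 224p - 140q    [combine like terms]

-192p^2 - 104pq - 512p^3 + 768p^2q + 832p^2r - 744pqr - 64pr + 40qr - 288pr^2 + 180qr^2 + 140q^2 - 280pq^2 + 140q^2r + 224p - 140q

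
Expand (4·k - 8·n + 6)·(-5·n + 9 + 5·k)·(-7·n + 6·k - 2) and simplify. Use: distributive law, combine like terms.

660·k·n² - 500·k²·n - 954·k·n + 356·k² + 192·k + 120·k³ - 280·n³ + 634·n² - 174·n - 108

(4·k - 8·n + 6)·(-5·n + 9 + 5·k)·(-7·n + 6·k - 2)
= (-20·k·n + 36·k + 20·k² + 40·n² - 72·n - 40·k·n - 30·n + 54 + 30·k)·(-7·n + 6·k - 2)    [distributive law]
= (-60·k·n + 66·k + 20·k² + 40·n² - 102·n + 54)·(-7·n + 6·k - 2)    [combine like terms]
= 420·k·n² - 360·k²·n + 120·k·n - 462·k·n + 396·k² - 132·k - 140·k²·n + 120·k³ - 40·k² - 280·n³ + 240·k·n² - 80·n² + 714·n² - 612·k·n + 204·n - 378·n + 324·k - 108    [distributive law]
= 660·k·n² - 500·k²·n - 954·k·n + 356·k² + 192·k + 120·k³ - 280·n³ + 634·n² - 174·n - 108    [combine like terms]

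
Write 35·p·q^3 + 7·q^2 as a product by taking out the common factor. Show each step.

7·q^2(5·p·q + 1)

35·p·q^3 + 7·q^2
= 7(5·p·q^3 + q^2)    [factor out 7]
= 7·q^2(5·p·q + 1)    [factor out q^2]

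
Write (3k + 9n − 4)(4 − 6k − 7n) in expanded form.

(3k + 9n − 4)(4 − 6k − 7n)
= 12k − 18k² − 21kn + 36n − 54kn − 63n² − 16 + 24k + 28n    [distributive law]
= 36k − 18k² − 75kn + 64n − 63n² − 16    [combine like terms]

36k − 18k² − 75kn + 64n − 63n² − 16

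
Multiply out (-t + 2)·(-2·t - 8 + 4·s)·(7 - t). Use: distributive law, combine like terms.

10·t^2 - 2·t^3 + 44·t - 36·s·t + 4·s·t^2 - 112 + 56·s

(-t + 2)·(-2·t - 8 + 4·s)·(7 - t)
= (2·t^2 + 8·t - 4·s·t - 4·t - 16 + 8·s)·(7 - t)    [distributive law]
= (2·t^2 + 4·t - 4·s·t - 16 + 8·s)·(7 - t)    [combine like terms]
= 14·t^2 - 2·t^3 + 28·t - 4·t^2 - 28·s·t + 4·s·t^2 - 112 + 16·t + 56·s - 8·s·t    [distributive law]
= 10·t^2 - 2·t^3 + 44·t - 36·s·t + 4·s·t^2 - 112 + 56·s    [combine like terms]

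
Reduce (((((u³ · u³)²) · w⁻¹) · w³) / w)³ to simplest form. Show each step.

(((((u³ · u³)²) · w⁻¹) · w³) / w)³
= (((((u³ · u³)²) · w⁻¹) · w³)³) / (w³)    [power of a quotient]
= (((((u³ · u³)²) · w⁻¹)³) · ((w³)³)) / (w³)    [power of a product]
= (((((u³ · u³)²)³) · ((w⁻¹)³)) · ((w³)³)) / (w³)    [power of a product]
= ((((u³ · u³)⁶) · ((w⁻¹)³)) · ((w³)³)) / (w³)    [power of a power]
= (((((u³)⁶) · ((u³)⁶)) · ((w⁻¹)³)) · ((w³)³)) / (w³)    [power of a product]
= (((u¹⁸ · ((u³)⁶)) · ((w⁻¹)³)) · ((w³)³)) / (w³)    [power of a power]
= (((u¹⁸ · u¹⁸) · ((w⁻¹)³)) · ((w³)³)) / (w³)    [power of a power]
= ((u³⁶ · ((w⁻¹)³)) · ((w³)³)) / (w³)    [product of powers]
= ((u³⁶ · w⁻³) · ((w³)³)) / (w³)    [power of a power]
= ((u³⁶ · w⁻³) · w⁹) / (w³)    [power of a power]
= u³⁶w³    [quotient of powers; product of powers]

u³⁶w³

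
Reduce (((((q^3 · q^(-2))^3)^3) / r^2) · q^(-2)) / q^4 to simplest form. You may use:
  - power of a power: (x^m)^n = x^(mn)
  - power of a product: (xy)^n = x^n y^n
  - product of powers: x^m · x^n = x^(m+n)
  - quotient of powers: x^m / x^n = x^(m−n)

q^3r^(-2)

(((((q^3 · q^(-2))^3)^3) / r^2) · q^(-2)) / q^4
= ((((q^3 · q^(-2))^9) / r^2) · q^(-2)) / q^4    [power of a power]
= (((((q^3)^9) · ((q^(-2))^9)) / r^2) · q^(-2)) / q^4    [power of a product]
= (((q^27 · ((q^(-2))^9)) / r^2) · q^(-2)) / q^4    [power of a power]
= (((q^27 · q^(-18)) / r^2) · q^(-2)) / q^4    [power of a power]
= ((q^9 / r^2) · q^(-2)) / q^4    [product of powers]
= q^3r^(-2)    [quotient of powers; product of powers]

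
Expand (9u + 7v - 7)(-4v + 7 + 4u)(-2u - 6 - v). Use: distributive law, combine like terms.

(9u + 7v - 7)(-4v + 7 + 4u)(-2u - 6 - v)
= (-36uv + 63u + 36u^2 - 28v^2 + 49v + 28uv + 28v - 49 - 28u)(-2u - 6 - v)    [distributive law]
= (-8uv + 35u + 36u^2 - 28v^2 + 77v - 49)(-2u - 6 - v)    [combine like terms]
= 16u^2v + 48uv + 8uv^2 - 70u^2 - 210u - 35uv - 72u^3 - 216u^2 - 36u^2v + 56uv^2 + 168v^2 + 28v^3 - 154uv - 462v - 77v^2 + 98u + 294 + 49v    [distributive law]
= -20u^2v - 141uv + 64uv^2 - 286u^2 - 112u - 72u^3 + 91v^2 + 28v^3 - 413v + 294    [combine like terms]

-20u^2v - 141uv + 64uv^2 - 286u^2 - 112u - 72u^3 + 91v^2 + 28v^3 - 413v + 294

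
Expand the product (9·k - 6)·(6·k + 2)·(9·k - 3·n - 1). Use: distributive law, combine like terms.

486·k³ - 162·k²·n - 216·k² + 54·k·n - 90·k + 36·n + 12

(9·k - 6)·(6·k + 2)·(9·k - 3·n - 1)
= (54·k² + 18·k - 36·k - 12)·(9·k - 3·n - 1)    [distributive law]
= (54·k² - 18·k - 12)·(9·k - 3·n - 1)    [combine like terms]
= 486·k³ - 162·k²·n - 54·k² - 162·k² + 54·k·n + 18·k - 108·k + 36·n + 12    [distributive law]
= 486·k³ - 162·k²·n - 216·k² + 54·k·n - 90·k + 36·n + 12    [combine like terms]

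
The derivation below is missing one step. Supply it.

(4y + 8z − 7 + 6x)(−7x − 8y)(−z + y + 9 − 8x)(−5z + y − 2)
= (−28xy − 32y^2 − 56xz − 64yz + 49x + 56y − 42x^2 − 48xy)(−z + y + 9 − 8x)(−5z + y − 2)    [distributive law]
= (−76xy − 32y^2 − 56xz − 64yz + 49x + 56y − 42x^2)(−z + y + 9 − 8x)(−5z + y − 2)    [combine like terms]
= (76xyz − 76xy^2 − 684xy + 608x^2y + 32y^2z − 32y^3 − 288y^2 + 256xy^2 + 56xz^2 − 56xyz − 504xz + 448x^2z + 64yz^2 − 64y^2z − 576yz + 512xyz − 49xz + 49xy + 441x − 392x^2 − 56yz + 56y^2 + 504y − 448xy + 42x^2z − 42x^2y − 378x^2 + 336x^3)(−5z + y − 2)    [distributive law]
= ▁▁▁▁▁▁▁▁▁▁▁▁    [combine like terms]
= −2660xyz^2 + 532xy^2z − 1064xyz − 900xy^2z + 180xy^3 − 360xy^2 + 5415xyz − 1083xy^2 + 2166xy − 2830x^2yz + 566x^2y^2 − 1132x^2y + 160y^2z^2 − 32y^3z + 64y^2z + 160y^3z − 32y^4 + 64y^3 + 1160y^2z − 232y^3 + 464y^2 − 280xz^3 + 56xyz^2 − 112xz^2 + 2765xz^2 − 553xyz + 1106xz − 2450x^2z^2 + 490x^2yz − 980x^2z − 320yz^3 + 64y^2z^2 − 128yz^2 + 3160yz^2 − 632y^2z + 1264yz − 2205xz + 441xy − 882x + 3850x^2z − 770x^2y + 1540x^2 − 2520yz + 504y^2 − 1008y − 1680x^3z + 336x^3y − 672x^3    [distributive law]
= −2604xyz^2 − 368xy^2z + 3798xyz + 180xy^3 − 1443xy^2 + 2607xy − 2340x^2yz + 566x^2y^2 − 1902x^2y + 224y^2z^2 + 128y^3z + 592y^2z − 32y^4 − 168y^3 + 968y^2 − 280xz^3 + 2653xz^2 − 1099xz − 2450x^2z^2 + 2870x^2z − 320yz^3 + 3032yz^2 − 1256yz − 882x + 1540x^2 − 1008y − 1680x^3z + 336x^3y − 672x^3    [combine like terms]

By combine like terms:

(532xyz + 180xy^2 − 1083xy + 566x^2y − 32y^2z − 32y^3 − 232y^2 + 56xz^2 − 553xz + 490x^2z + 64yz^2 − 632yz + 441x − 770x^2 + 504y + 336x^3)(−5z + y − 2)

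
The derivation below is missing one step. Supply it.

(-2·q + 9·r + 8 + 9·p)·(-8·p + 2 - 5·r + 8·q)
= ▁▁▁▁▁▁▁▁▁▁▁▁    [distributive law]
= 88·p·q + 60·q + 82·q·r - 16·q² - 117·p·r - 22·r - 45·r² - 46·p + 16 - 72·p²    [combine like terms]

After distributive law, the bracketed line is:

16·p·q - 4·q + 10·q·r - 16·q² - 72·p·r + 18·r - 45·r² + 72·q·r - 64·p + 16 - 40·r + 64·q - 72·p² + 18·p - 45·p·r + 72·p·q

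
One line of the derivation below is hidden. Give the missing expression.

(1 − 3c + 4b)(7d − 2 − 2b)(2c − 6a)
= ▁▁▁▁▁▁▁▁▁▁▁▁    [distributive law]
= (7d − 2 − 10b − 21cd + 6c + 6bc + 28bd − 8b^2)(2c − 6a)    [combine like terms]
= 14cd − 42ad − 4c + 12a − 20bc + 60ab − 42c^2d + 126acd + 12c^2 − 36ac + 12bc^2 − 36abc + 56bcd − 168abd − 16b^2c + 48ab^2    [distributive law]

By distributive law:

(7d − 2 − 2b − 21cd + 6c + 6bc + 28bd − 8b − 8b^2)(2c − 6a)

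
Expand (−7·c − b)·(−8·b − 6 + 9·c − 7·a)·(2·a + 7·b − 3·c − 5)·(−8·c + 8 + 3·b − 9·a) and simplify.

1091·a·b·c^2 + 2660·a·b·c − 2017·a·b^2·c − 3562·a^2·b·c − 4186·b^2·c^2 + 2547·b^2·c + 467·b^3·c + 5223·b·c^3 − 4417·b·c^2 − 62·b·c − 2597·a·c^2 + 602·a·c + 2233·a^2·c + 3192·c^2 − 1680·c + 483·a·c^3 + 1673·a^2·c^2 − 1512·c^4 − 882·a^3·c + 433·a·b^2 − 309·a·b^3 − 543·a^2·b^2 + 454·b^3 + 168·b^4 − 74·b^2 + 86·a·b + 319·a^2·b − 240·b − 126·a^3·b

(−7·c − b)·(−8·b − 6 + 9·c − 7·a)·(2·a + 7·b − 3·c − 5)·(−8·c + 8 + 3·b − 9·a)
= (56·b·c + 42·c − 63·c^2 + 49·a·c + 8·b^2 + 6·b − 9·b·c + 7·a·b)·(2·a + 7·b − 3·c − 5)·(−8·c + 8 + 3·b − 9·a)    [distributive law]
= (47·b·c + 42·c − 63·c^2 + 49·a·c + 8·b^2 + 6·b + 7·a·b)·(2·a + 7·b − 3·c − 5)·(−8·c + 8 + 3·b − 9·a)    [combine like terms]
= (94·a·b·c + 329·b^2·c − 141·b·c^2 − 235·b·c + 84·a·c + 294·b·c − 126·c^2 − 210·c − 126·a·c^2 − 441·b·c^2 + 189·c^3 + 315·c^2 + 98·a^2·c + 343·a·b·c − 147·a·c^2 − 245·a·c + 16·a·b^2 + 56·b^3 − 24·b^2·c − 40·b^2 + 12·a·b + 42·b^2 − 18·b·c − 30·b + 14·a^2·b + 49·a·b^2 − 21·a·b·c − 35·a·b)·(−8·c + 8 + 3·b − 9·a)    [distributive law]
= (416·a·b·c + 305·b^2·c − 582·b·c^2 + 41·b·c − 161·a·c + 189·c^2 − 210·c − 273·a·c^2 + 189·c^3 + 98·a^2·c + 65·a·b^2 + 56·b^3 + 2·b^2 − 23·a·b − 30·b + 14·a^2·b)·(−8·c + 8 + 3·b − 9·a)    [combine like terms]
= −3328·a·b·c^2 + 3328·a·b·c + 1248·a·b^2·c − 3744·a^2·b·c − 2440·b^2·c^2 + 2440·b^2·c + 915·b^3·c − 2745·a·b^2·c + 4656·b·c^3 − 4656·b·c^2 − 1746·b^2·c^2 + 5238·a·b·c^2 − 328·b·c^2 + 328·b·c + 123·b^2·c − 369·a·b·c + 1288·a·c^2 − 1288·a·c − 483·a·b·c + 1449·a^2·c − 1512·c^3 + 1512·c^2 + 567·b·c^2 − 1701·a·c^2 + 1680·c^2 − 1680·c − 630·b·c + 1890·a·c + 2184·a·c^3 − 2184·a·c^2 − 819·a·b·c^2 + 2457·a^2·c^2 − 1512·c^4 + 1512·c^3 + 567·b·c^3 − 1701·a·c^3 − 784·a^2·c^2 + 784·a^2·c + 294·a^2·b·c − 882·a^3·c − 520·a·b^2·c + 520·a·b^2 + 195·a·b^3 − 585·a^2·b^2 − 448·b^3·c + 448·b^3 + 168·b^4 − 504·a·b^3 − 16·b^2·c + 16·b^2 + 6·b^3 − 18·a·b^2 + 184·a·b·c − 184·a·b − 69·a·b^2 + 207·a^2·b + 240·b·c − 240·b − 90·b^2 + 270·a·b − 112·a^2·b·c + 112·a^2·b + 42·a^2·b^2 − 126·a^3·b    [distributive law]
= 1091·a·b·c^2 + 2660·a·b·c − 2017·a·b^2·c − 3562·a^2·b·c − 4186·b^2·c^2 + 2547·b^2·c + 467·b^3·c + 5223·b·c^3 − 4417·b·c^2 − 62·b·c − 2597·a·c^2 + 602·a·c + 2233·a^2·c + 3192·c^2 − 1680·c + 483·a·c^3 + 1673·a^2·c^2 − 1512·c^4 − 882·a^3·c + 433·a·b^2 − 309·a·b^3 − 543·a^2·b^2 + 454·b^3 + 168·b^4 − 74·b^2 + 86·a·b + 319·a^2·b − 240·b − 126·a^3·b    [combine like terms]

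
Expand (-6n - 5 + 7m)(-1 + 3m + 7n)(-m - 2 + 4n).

-121mn + 78n - 32n^2 + 53m^2n + 166mn^2 - 168n^3 + 39m - 10 - 20m^2 - 21m^3

(-6n - 5 + 7m)(-1 + 3m + 7n)(-m - 2 + 4n)
= (6n - 18mn - 42n^2 + 5 - 15m - 35n - 7m + 21m^2 + 49mn)(-m - 2 + 4n)    [distributive law]
= (-29n + 31mn - 42n^2 + 5 - 22m + 21m^2)(-m - 2 + 4n)    [combine like terms]
= 29mn + 58n - 116n^2 - 31m^2n - 62mn + 124mn^2 + 42mn^2 + 84n^2 - 168n^3 - 5m - 10 + 20n + 22m^2 + 44m - 88mn - 21m^3 - 42m^2 + 84m^2n    [distributive law]
= -121mn + 78n - 32n^2 + 53m^2n + 166mn^2 - 168n^3 + 39m - 10 - 20m^2 - 21m^3    [combine like terms]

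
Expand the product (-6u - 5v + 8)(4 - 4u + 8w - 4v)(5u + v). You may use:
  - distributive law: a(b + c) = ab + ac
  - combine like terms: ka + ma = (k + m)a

(-6u - 5v + 8)(4 - 4u + 8w - 4v)(5u + v)
= (-24u + 24u^2 - 48uw + 24uv - 20v + 20uv - 40vw + 20v^2 + 32 - 32u + 64w - 32v)(5u + v)    [distributive law]
= (-56u + 24u^2 - 48uw + 44uv - 52v - 40vw + 20v^2 + 32 + 64w)(5u + v)    [combine like terms]
= -280u^2 - 56uv + 120u^3 + 24u^2v - 240u^2w - 48uvw + 220u^2v + 44uv^2 - 260uv - 52v^2 - 200uvw - 40v^2w + 100uv^2 + 20v^3 + 160u + 32v + 320uw + 64vw    [distributive law]
= -280u^2 - 316uv + 120u^3 + 244u^2v - 240u^2w - 248uvw + 144uv^2 - 52v^2 - 40v^2w + 20v^3 + 160u + 32v + 320uw + 64vw    [combine like terms]

-280u^2 - 316uv + 120u^3 + 244u^2v - 240u^2w - 248uvw + 144uv^2 - 52v^2 - 40v^2w + 20v^3 + 160u + 32v + 320uw + 64vw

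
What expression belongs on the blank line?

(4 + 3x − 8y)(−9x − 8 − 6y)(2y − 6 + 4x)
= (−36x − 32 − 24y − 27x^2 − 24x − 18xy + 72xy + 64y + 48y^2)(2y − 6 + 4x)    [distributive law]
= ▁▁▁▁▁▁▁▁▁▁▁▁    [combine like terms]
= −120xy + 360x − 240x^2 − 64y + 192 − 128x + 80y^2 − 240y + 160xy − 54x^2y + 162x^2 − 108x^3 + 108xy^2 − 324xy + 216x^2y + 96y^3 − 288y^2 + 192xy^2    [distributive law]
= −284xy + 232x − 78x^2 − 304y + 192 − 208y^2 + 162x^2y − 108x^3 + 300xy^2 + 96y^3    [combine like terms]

After combine like terms, the bracketed line is:

(−60x − 32 + 40y − 27x^2 + 54xy + 48y^2)(2y − 6 + 4x)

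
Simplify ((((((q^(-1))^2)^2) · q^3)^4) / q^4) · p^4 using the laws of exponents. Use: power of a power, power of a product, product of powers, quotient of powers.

p^4q^(-8)

((((((q^(-1))^2)^2) · q^3)^4) / q^4) · p^4
= ((((((q^(-1))^2)^2)^4) · ((q^3)^4)) / q^4) · p^4    [power of a product]
= (((((q^(-1))^2)^8) · ((q^3)^4)) / q^4) · p^4    [power of a power]
= ((((q^(-1))^16) · ((q^3)^4)) / q^4) · p^4    [power of a power]
= ((q^(-16) · ((q^3)^4)) / q^4) · p^4    [power of a power]
= ((q^(-16) · q^12) / q^4) · p^4    [power of a power]
= (q^(-4) / q^4) · p^4    [product of powers]
= q^(-8) · p^4    [quotient of powers]
= p^4q^(-8)    [rearrange]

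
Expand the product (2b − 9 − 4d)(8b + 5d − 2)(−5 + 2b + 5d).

−232b^2 + 32b^3 + 36b^2d − 344bd − 150bd^2 + 416b + 275d − 85d^2 − 90 − 100d^3

(2b − 9 − 4d)(8b + 5d − 2)(−5 + 2b + 5d)
= (16b^2 + 10bd − 4b − 72b − 45d + 18 − 32bd − 20d^2 + 8d)(−5 + 2b + 5d)    [distributive law]
= (16b^2 − 22bd − 76b − 37d + 18 − 20d^2)(−5 + 2b + 5d)    [combine like terms]
= −80b^2 + 32b^3 + 80b^2d + 110bd − 44b^2d − 110bd^2 + 380b − 152b^2 − 380bd + 185d − 74bd − 185d^2 − 90 + 36b + 90d + 100d^2 − 40bd^2 − 100d^3    [distributive law]
= −232b^2 + 32b^3 + 36b^2d − 344bd − 150bd^2 + 416b + 275d − 85d^2 − 90 − 100d^3    [combine like terms]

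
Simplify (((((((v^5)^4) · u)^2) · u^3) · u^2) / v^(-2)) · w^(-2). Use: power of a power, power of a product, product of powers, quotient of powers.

u^7·v^42·w^(-2)

(((((((v^5)^4) · u)^2) · u^3) · u^2) / v^(-2)) · w^(-2)
= (((((((v^5)^4)^2) · (u^2)) · u^3) · u^2) / v^(-2)) · w^(-2)    [power of a product]
= ((((((v^5)^8) · (u^2)) · u^3) · u^2) / v^(-2)) · w^(-2)    [power of a power]
= ((((v^40 · (u^2)) · u^3) · u^2) / v^(-2)) · w^(-2)    [power of a power]
= u^7·v^42·w^(-2)    [quotient of powers; product of powers]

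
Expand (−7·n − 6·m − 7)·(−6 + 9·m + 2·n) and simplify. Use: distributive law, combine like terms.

28·n − 75·m·n − 14·n^2 − 27·m − 54·m^2 + 42

(−7·n − 6·m − 7)·(−6 + 9·m + 2·n)
= 42·n − 63·m·n − 14·n^2 + 36·m − 54·m^2 − 12·m·n + 42 − 63·m − 14·n    [distributive law]
= 28·n − 75·m·n − 14·n^2 − 27·m − 54·m^2 + 42    [combine like terms]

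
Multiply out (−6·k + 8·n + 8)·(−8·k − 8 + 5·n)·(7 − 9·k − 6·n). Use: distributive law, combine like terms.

480·k² − 432·k³ + 558·k²·n + 464·k − 346·k·n + 204·k·n² + 216·n + 424·n² − 240·n³ − 448

(−6·k + 8·n + 8)·(−8·k − 8 + 5·n)·(7 − 9·k − 6·n)
= (48·k² + 48·k − 30·k·n − 64·k·n − 64·n + 40·n² − 64·k − 64 + 40·n)·(7 − 9·k − 6·n)    [distributive law]
= (48·k² − 16·k − 94·k·n − 24·n + 40·n² − 64)·(7 − 9·k − 6·n)    [combine like terms]
= 336·k² − 432·k³ − 288·k²·n − 112·k + 144·k² + 96·k·n − 658·k·n + 846·k²·n + 564·k·n² − 168·n + 216·k·n + 144·n² + 280·n² − 360·k·n² − 240·n³ − 448 + 576·k + 384·n    [distributive law]
= 480·k² − 432·k³ + 558·k²·n + 464·k − 346·k·n + 204·k·n² + 216·n + 424·n² − 240·n³ − 448    [combine like terms]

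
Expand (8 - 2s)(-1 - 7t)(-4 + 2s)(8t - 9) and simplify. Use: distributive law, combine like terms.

-1760t - 288 + 1320st + 216s + 1792t² - 1344st² - 220s²t - 36s² + 224s²t²

(8 - 2s)(-1 - 7t)(-4 + 2s)(8t - 9)
= (-8 - 56t + 2s + 14st)(-4 + 2s)(8t - 9)    [distributive law]
= (32 - 16s + 224t - 112st - 8s + 4s² - 56st + 28s²t)(8t - 9)    [distributive law]
= (32 - 24s + 224t - 168st + 4s² + 28s²t)(8t - 9)    [combine like terms]
= 256t - 288 - 192st + 216s + 1792t² - 2016t - 1344st² + 1512st + 32s²t - 36s² + 224s²t² - 252s²t    [distributive law]
= -1760t - 288 + 1320st + 216s + 1792t² - 1344st² - 220s²t - 36s² + 224s²t²    [combine like terms]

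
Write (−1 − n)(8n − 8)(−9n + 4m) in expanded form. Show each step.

(−1 − n)(8n − 8)(−9n + 4m)
= (−8n + 8 − 8n² + 8n)(−9n + 4m)    [distributive law]
= (8 − 8n²)(−9n + 4m)    [combine like terms]
= −72n + 32m + 72n³ − 32mn²    [distributive law]

−72n + 32m + 72n³ − 32mn²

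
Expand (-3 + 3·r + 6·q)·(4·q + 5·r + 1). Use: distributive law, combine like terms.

-6·q - 12·r - 3 + 42·q·r + 15·r^2 + 24·q^2

(-3 + 3·r + 6·q)·(4·q + 5·r + 1)
= -12·q - 15·r - 3 + 12·q·r + 15·r^2 + 3·r + 24·q^2 + 30·q·r + 6·q    [distributive law]
= -6·q - 12·r - 3 + 42·q·r + 15·r^2 + 24·q^2    [combine like terms]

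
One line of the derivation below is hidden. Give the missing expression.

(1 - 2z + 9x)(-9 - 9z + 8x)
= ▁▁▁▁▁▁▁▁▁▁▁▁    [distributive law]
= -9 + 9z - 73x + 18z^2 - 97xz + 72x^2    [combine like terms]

Applying distributive law to the line above:

-9 - 9z + 8x + 18z + 18z^2 - 16xz - 81x - 81xz + 72x^2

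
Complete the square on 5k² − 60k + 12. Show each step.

5(k − 6)² − 168

5k² − 60k + 12
= 5(k² − 12k) + 12    [factor out 5 from the k-terms]
= 5(k² − 12k + 36 − 36) + 12    [add and subtract 36 inside the bracket]
= 5(k − 6)² − 180 + 12    [perfect-square identity]
= 5(k − 6)² − 168    [combine constants]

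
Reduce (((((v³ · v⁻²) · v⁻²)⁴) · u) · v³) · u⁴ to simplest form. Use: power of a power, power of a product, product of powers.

(((((v³ · v⁻²) · v⁻²)⁴) · u) · v³) · u⁴
= (((((v³ · v⁻²)⁴) · ((v⁻²)⁴)) · u) · v³) · u⁴    [power of a product]
= ((((((v³)⁴) · ((v⁻²)⁴)) · ((v⁻²)⁴)) · u) · v³) · u⁴    [power of a product]
= ((((v¹² · ((v⁻²)⁴)) · ((v⁻²)⁴)) · u) · v³) · u⁴    [power of a power]
= ((((v¹² · v⁻⁸) · ((v⁻²)⁴)) · u) · v³) · u⁴    [power of a power]
= (((v⁴ · ((v⁻²)⁴)) · u) · v³) · u⁴    [product of powers]
= (((v⁴ · v⁻⁸) · u) · v³) · u⁴    [power of a power]
= ((v⁻⁴ · u) · v³) · u⁴    [product of powers]
= u⁵v⁻¹    [product of powers]

u⁵v⁻¹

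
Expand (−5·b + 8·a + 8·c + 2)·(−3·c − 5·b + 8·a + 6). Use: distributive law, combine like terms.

(−5·b + 8·a + 8·c + 2)·(−3·c − 5·b + 8·a + 6)
= 15·b·c + 25·b² − 40·a·b − 30·b − 24·a·c − 40·a·b + 64·a² + 48·a − 24·c² − 40·b·c + 64·a·c + 48·c − 6·c − 10·b + 16·a + 12    [distributive law]
= −25·b·c + 25·b² − 80·a·b − 40·b + 40·a·c + 64·a² + 64·a − 24·c² + 42·c + 12    [combine like terms]

−25·b·c + 25·b² − 80·a·b − 40·b + 40·a·c + 64·a² + 64·a − 24·c² + 42·c + 12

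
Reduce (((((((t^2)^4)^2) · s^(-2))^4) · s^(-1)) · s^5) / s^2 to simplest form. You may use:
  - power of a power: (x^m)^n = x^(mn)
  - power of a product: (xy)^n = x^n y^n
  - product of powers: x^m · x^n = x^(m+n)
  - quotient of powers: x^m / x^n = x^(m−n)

(((((((t^2)^4)^2) · s^(-2))^4) · s^(-1)) · s^5) / s^2
= (((((((t^2)^4)^2)^4) · ((s^(-2))^4)) · s^(-1)) · s^5) / s^2    [power of a product]
= ((((((t^2)^4)^8) · ((s^(-2))^4)) · s^(-1)) · s^5) / s^2    [power of a power]
= (((((t^2)^32) · ((s^(-2))^4)) · s^(-1)) · s^5) / s^2    [power of a power]
= (((t^64 · ((s^(-2))^4)) · s^(-1)) · s^5) / s^2    [power of a power]
= (((t^64 · s^(-8)) · s^(-1)) · s^5) / s^2    [power of a power]
= s^(-6)·t^64    [quotient of powers; product of powers]

s^(-6)·t^64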